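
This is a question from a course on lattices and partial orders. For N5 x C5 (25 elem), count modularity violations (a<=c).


Modular law: if a <= c then a v (b ^ c) = (a v b) ^ c.
Check all triples (a,b,c) with a <= c among 25 elements.
  e.g. a=(a,0), b=(c,0), c=(b,0): lhs=(a,0) != rhs=(b,0)
  e.g. a=(a,0), b=(c,1), c=(b,0): lhs=(a,0) != rhs=(b,0)
Total violating triples: 75


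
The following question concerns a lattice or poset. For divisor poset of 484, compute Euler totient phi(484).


phi(n) = n * prod_{p|n} (1 - 1/p).
Prime divisors of 484: [2, 11]
phi(484) = 484 * (1 - 1/2) * (1 - 1/11)
phi(484) = 220


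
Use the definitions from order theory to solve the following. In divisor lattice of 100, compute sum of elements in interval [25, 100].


Interval [25,100] in divisors of 100: [25, 50, 100]
Sum = 175


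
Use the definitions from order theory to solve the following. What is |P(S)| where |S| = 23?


Power set = 2^n.
2^23 = 8388608


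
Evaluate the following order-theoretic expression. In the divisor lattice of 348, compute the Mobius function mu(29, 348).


In a divisor lattice, mu(a,b) = mu(b/a) where mu is the classical Mobius function.
b/a = 348/29 = 12
Prime factorization of 12: primes [2, 3]
12 is not squarefree, so mu(12) = 0


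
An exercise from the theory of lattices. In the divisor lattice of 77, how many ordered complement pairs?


Complement pair (a,b): a meet b = bottom, a join b = top.
Here: gcd(a,b)=1 and lcm(a,b)=77, i.e. a*b=77 with a,b coprime.
Pairs found: (1,77), (7,11), (11,7), (77,1)
Total ordered pairs: 4


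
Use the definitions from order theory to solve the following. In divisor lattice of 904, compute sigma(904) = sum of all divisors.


sigma(n) = sum of divisors.
Divisors of 904: [1, 2, 4, 8, 113, 226, 452, 904]
Sum = 1710


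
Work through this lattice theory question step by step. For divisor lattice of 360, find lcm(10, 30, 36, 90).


In a divisor lattice, join = lcm (least common multiple).
Compute lcm iteratively: start with first element, then lcm(current, next).
Elements: [10, 30, 36, 90]
lcm(10,30) = 30
lcm(30,36) = 180
lcm(180,90) = 180
Final lcm = 180


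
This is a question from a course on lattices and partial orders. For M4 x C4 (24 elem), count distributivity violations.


Distributive law: a ^ (b v c) = (a ^ b) v (a ^ c).
Check all 24^3 = 13824 ordered triples (a,b,c).
  e.g. a=(a1,0), b=(a2,0), c=(a3,0): lhs=(a1,0) != rhs=(0,0)
  e.g. a=(a1,0), b=(a2,0), c=(a3,1): lhs=(a1,0) != rhs=(0,0)
Total violating triples: 1536


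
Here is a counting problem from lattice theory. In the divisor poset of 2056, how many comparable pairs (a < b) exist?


A comparable pair {a,b} has a < b or b < a in the order.
Count unordered pairs where one element is strictly below the other.
Examples: {1,2}, {1,4}, {1,8}, {1,257}, ...
Total comparable pairs: 22


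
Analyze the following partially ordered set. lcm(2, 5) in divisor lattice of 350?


Join=lcm.
gcd(2,5)=1
lcm=10


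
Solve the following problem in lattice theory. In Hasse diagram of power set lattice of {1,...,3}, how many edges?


A cover relation a -< b holds when a < b with no c strictly between.
Cover relations:
  {} -< {1}
  {} -< {2}
  {} -< {3}
  {1} -< {1,2}
  {1} -< {1,3}
  {2} -< {1,2}
  {2} -< {2,3}
  {3} -< {1,3}
  ...4 more
Total: 12


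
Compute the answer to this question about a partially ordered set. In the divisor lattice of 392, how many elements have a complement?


An element a is complemented if some b has a meet b = bottom, a join b = top.
a is complemented iff gcd(a, n/a)=1, i.e. a is a unitary divisor of 392.
Complemented elements: 1, 8, 49, 392
Count: 4


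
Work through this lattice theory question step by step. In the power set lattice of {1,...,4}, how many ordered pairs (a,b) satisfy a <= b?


The order relation is {(a,b) : a <= b}, reflexive so it includes (a,a).
Examples: ({},{}), ({},{1,2}), ({},{1,2,3}), ({},{1,2,3,4}), ({},{1,2,4}), ...
Total ordered pairs: 81


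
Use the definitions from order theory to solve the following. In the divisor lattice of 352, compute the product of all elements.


Divisors of 352: [1, 2, 4, 8, 11, 16, 22, 32, 44, 88, 176, 352]
Product = n^(d(n)/2) = 352^(12/2)
Product = 1902199139467264


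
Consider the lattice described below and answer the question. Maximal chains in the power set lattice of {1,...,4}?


A maximal chain goes from the minimum element to a maximal element via cover relations.
Counting all min-to-max paths in the cover graph.
Total maximal chains: 24


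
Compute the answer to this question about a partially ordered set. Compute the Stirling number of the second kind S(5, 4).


S(n,k) = k*S(n-1,k) + S(n-1,k-1).
S(4,4) = 1, S(4,3) = 6
S(5,4) = 4*1 + 6 = 4 + 6
S(5,4) = 10


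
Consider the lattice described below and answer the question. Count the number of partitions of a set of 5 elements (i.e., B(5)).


B(n) = number of set partitions of an n-element set.
B(n) satisfies the recurrence: B(n+1) = sum_k C(n,k)*B(k).
B(5) = 52


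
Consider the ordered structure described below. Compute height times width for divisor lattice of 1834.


Height = length of longest chain minus 1; width = size of largest antichain.
A maximum chain: 1 | 131 | 917 | 1834  (height 3).
A maximum antichain: {2, 7, 131}  (width 3).
Product = 3 * 3 = 9


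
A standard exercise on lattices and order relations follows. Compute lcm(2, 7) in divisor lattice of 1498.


In a divisor lattice, join = lcm (least common multiple).
gcd(2,7) = 1
lcm(2,7) = 2*7/gcd = 14/1 = 14


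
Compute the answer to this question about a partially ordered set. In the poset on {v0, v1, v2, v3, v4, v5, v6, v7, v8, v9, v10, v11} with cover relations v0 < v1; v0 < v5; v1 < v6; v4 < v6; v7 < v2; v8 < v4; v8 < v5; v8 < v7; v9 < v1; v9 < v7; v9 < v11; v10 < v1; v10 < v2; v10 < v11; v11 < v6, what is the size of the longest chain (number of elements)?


A chain is a totally ordered subset; we count the number of elements in a maximum chain.
Compute, for each element x, the size of the longest chain ending at x:
  v0: 1
  v3: 1
  v8: 1
  v9: 1
  v10: 1
  v4: 2
  ...
A maximum chain: v8 < v7 < v2
Number of elements in the longest chain: 3


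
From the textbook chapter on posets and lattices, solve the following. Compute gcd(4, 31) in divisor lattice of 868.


In a divisor lattice, meet = gcd (greatest common divisor).
By Euclidean algorithm or factoring: gcd(4,31) = 1


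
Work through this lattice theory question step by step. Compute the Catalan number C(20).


C(n) = C(2n, n) / (n+1).
C(40, 20) = 137846528820
C(20) = 137846528820 / 21 = 6564120420


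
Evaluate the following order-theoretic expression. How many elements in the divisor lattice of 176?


Divisors of 176: [1, 2, 4, 8, 11, 16, 22, 44, 88, 176]
Count: 10


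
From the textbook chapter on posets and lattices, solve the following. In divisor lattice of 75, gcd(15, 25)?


Meet=gcd.
gcd(15,25)=5


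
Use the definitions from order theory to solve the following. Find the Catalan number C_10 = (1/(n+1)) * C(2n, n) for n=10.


C(n) = C(2n, n) / (n+1).
C(20, 10) = 184756
C(10) = 184756 / 11 = 16796


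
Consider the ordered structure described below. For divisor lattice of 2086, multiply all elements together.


Divisors of 2086: [1, 2, 7, 14, 149, 298, 1043, 2086]
Product = n^(d(n)/2) = 2086^(8/2)
Product = 18934647148816


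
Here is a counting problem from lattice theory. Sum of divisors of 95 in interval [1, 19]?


Interval [1,19] in divisors of 95: [1, 19]
Sum = 20


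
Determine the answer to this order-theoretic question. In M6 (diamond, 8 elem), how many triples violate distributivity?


Distributive law: a ^ (b v c) = (a ^ b) v (a ^ c).
Check all 8^3 = 512 ordered triples (a,b,c).
  e.g. a=a1, b=a2, c=a3: lhs=a1 != rhs=0
  e.g. a=a1, b=a2, c=a4: lhs=a1 != rhs=0
Total violating triples: 120


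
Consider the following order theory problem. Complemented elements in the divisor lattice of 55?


An element a is complemented if some b has a meet b = bottom, a join b = top.
a is complemented iff gcd(a, n/a)=1, i.e. a is a unitary divisor of 55.
Complemented elements: 1, 5, 11, 55
Count: 4


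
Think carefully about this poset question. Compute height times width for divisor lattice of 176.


Height = length of longest chain minus 1; width = size of largest antichain.
A maximum chain: 1 | 11 | 22 | 44 | 88 | 176  (height 5).
A maximum antichain: {2, 11}  (width 2).
Product = 5 * 2 = 10


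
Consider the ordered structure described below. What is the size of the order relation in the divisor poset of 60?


The order relation is {(a,b) : a <= b}, reflexive so it includes (a,a).
Examples: (1,1), (1,10), (1,12), (1,15), (1,2), ...
Total ordered pairs: 54


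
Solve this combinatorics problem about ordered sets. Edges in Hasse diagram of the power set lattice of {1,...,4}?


A cover relation a -< b holds when a < b with no c strictly between.
Cover relations:
  {} -< {1}
  {} -< {2}
  {} -< {3}
  {} -< {4}
  {1} -< {1,2}
  {1} -< {1,3}
  {1} -< {1,4}
  {2} -< {1,2}
  ...24 more
Total: 32


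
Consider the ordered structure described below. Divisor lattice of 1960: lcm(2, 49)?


Join=lcm.
gcd(2,49)=1
lcm=98


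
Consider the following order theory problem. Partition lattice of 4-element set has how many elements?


B(n) = number of set partitions of an n-element set.
B(n) satisfies the recurrence: B(n+1) = sum_k C(n,k)*B(k).
B(4) = 15


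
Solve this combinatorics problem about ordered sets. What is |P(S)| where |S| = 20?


Power set = 2^n.
2^20 = 1048576


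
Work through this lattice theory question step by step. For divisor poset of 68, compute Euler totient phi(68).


phi(n) = n * prod_{p|n} (1 - 1/p).
Prime divisors of 68: [2, 17]
phi(68) = 68 * (1 - 1/2) * (1 - 1/17)
phi(68) = 32


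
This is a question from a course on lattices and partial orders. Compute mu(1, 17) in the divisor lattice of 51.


In a divisor lattice, mu(a,b) = mu(b/a) where mu is the classical Mobius function.
b/a = 17/1 = 17
Prime factorization of 17: primes [17]
17 is squarefree with 1 prime factor(s), so mu(17) = (-1)^1 = -1


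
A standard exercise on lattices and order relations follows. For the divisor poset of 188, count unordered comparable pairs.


A comparable pair {a,b} has a < b or b < a in the order.
Count unordered pairs where one element is strictly below the other.
Examples: {1,2}, {1,4}, {1,47}, {1,94}, ...
Total comparable pairs: 12


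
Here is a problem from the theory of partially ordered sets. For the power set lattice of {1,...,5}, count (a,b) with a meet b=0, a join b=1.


Complement pair (a,b): a meet b = bottom, a join b = top.
Here: A intersect B = {} and A union B = {1,...,5}.
Pairs found: ({},{1,2,3,4,5}), ({1},{2,3,4,5}), ({2},{1,3,4,5}), ({3},{1,2,4,5}), ... (28 more)
Total ordered pairs: 32


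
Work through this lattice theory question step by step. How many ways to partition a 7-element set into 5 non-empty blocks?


S(n,k) = k*S(n-1,k) + S(n-1,k-1).
S(6,5) = 15, S(6,4) = 65
S(7,5) = 5*15 + 65 = 75 + 65
S(7,5) = 140


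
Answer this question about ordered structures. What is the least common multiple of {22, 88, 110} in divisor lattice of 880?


In a divisor lattice, join = lcm (least common multiple).
Compute lcm iteratively: start with first element, then lcm(current, next).
Elements: [22, 88, 110]
lcm(22,88) = 88
lcm(88,110) = 440
Final lcm = 440


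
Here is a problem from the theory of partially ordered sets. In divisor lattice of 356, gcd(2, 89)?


Meet=gcd.
gcd(2,89)=1


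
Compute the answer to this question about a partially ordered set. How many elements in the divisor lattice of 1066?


Divisors of 1066: [1, 2, 13, 26, 41, 82, 533, 1066]
Count: 8


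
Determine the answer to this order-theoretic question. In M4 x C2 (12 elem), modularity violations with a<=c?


Modular law: if a <= c then a v (b ^ c) = (a v b) ^ c.
Check all triples (a,b,c) with a <= c among 12 elements.
This lattice is modular (diamonds M_m and their chain-products are modular).
Total violating triples: 0


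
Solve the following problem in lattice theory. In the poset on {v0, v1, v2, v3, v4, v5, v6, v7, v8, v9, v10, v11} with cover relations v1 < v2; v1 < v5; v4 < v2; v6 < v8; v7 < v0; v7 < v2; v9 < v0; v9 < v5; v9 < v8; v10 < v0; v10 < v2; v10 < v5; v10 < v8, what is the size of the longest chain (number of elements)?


A chain is a totally ordered subset; we count the number of elements in a maximum chain.
Compute, for each element x, the size of the longest chain ending at x:
  v1: 1
  v3: 1
  v4: 1
  v6: 1
  v7: 1
  v9: 1
  ...
A maximum chain: v7 < v0
Number of elements in the longest chain: 2


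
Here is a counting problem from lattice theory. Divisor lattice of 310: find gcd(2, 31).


In a divisor lattice, meet = gcd (greatest common divisor).
By Euclidean algorithm or factoring: gcd(2,31) = 1


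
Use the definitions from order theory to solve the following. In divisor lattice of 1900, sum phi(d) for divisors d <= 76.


Divisors of 1900 up to 76: [1, 2, 4, 5, 10, 19, 20, 25, 38, 50, 76]
phi values: [1, 1, 2, 4, 4, 18, 8, 20, 18, 20, 36]
Sum = 132


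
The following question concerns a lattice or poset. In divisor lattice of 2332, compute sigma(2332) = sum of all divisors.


sigma(n) = sum of divisors.
Divisors of 2332: [1, 2, 4, 11, 22, 44, 53, 106, 212, 583, 1166, 2332]
Sum = 4536


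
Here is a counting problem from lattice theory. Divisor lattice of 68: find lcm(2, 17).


In a divisor lattice, join = lcm (least common multiple).
gcd(2,17) = 1
lcm(2,17) = 2*17/gcd = 34/1 = 34


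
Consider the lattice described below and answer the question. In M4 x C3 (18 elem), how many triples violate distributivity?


Distributive law: a ^ (b v c) = (a ^ b) v (a ^ c).
Check all 18^3 = 5832 ordered triples (a,b,c).
  e.g. a=(a1,0), b=(a2,0), c=(a3,0): lhs=(a1,0) != rhs=(0,0)
  e.g. a=(a1,0), b=(a2,0), c=(a3,1): lhs=(a1,0) != rhs=(0,0)
Total violating triples: 648


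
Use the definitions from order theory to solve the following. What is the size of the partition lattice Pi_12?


B(n) = number of set partitions of an n-element set.
B(n) satisfies the recurrence: B(n+1) = sum_k C(n,k)*B(k).
B(12) = 4213597


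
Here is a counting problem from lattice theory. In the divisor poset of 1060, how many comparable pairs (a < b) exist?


A comparable pair {a,b} has a < b or b < a in the order.
Count unordered pairs where one element is strictly below the other.
Examples: {1,2}, {1,4}, {1,5}, {1,10}, ...
Total comparable pairs: 42


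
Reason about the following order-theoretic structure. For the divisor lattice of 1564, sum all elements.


sigma(n) = sum of divisors.
Divisors of 1564: [1, 2, 4, 17, 23, 34, 46, 68, 92, 391, 782, 1564]
Sum = 3024


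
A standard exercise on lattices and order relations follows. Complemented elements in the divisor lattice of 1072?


An element a is complemented if some b has a meet b = bottom, a join b = top.
a is complemented iff gcd(a, n/a)=1, i.e. a is a unitary divisor of 1072.
Complemented elements: 1, 16, 67, 1072
Count: 4


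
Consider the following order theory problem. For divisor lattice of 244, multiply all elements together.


Divisors of 244: [1, 2, 4, 61, 122, 244]
Product = n^(d(n)/2) = 244^(6/2)
Product = 14526784


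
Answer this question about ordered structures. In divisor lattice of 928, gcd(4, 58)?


Meet=gcd.
gcd(4,58)=2


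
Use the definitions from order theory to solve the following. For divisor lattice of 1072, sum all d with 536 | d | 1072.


Interval [536,1072] in divisors of 1072: [536, 1072]
Sum = 1608


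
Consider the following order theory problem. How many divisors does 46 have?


Divisors of 46: [1, 2, 23, 46]
Count: 4


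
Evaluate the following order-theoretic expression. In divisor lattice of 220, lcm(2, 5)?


Join=lcm.
gcd(2,5)=1
lcm=10


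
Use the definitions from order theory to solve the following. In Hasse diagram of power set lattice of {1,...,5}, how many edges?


A cover relation a -< b holds when a < b with no c strictly between.
Cover relations:
  {} -< {1}
  {} -< {2}
  {} -< {3}
  {} -< {4}
  {} -< {5}
  {1} -< {1,2}
  {1} -< {1,3}
  {1} -< {1,4}
  ...72 more
Total: 80


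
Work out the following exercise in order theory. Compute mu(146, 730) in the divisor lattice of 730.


In a divisor lattice, mu(a,b) = mu(b/a) where mu is the classical Mobius function.
b/a = 730/146 = 5
Prime factorization of 5: primes [5]
5 is squarefree with 1 prime factor(s), so mu(5) = (-1)^1 = -1


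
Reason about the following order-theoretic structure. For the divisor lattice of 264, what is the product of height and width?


Height = length of longest chain minus 1; width = size of largest antichain.
A maximum chain: 1 | 11 | 33 | 66 | 132 | 264  (height 5).
A maximum antichain: {4, 6, 22, 33}  (width 4).
Product = 5 * 4 = 20


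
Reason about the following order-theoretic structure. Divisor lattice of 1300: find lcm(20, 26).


In a divisor lattice, join = lcm (least common multiple).
gcd(20,26) = 2
lcm(20,26) = 20*26/gcd = 520/2 = 260


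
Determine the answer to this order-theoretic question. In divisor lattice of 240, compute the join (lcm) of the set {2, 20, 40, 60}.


In a divisor lattice, join = lcm (least common multiple).
Compute lcm iteratively: start with first element, then lcm(current, next).
Elements: [2, 20, 40, 60]
lcm(2,20) = 20
lcm(20,40) = 40
lcm(40,60) = 120
Final lcm = 120


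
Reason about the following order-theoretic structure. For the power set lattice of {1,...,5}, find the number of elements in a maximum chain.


A chain is a totally ordered subset; we count the number of elements in a maximum chain.
Compute, for each element x, the size of the longest chain ending at x:
  {}: 1
  {1}: 2
  {2}: 2
  {3}: 2
  {4}: 2
  {5}: 2
  ...
A maximum chain: {} < {1} < {1,2} < {1,2,3} < {1,2,3,4} < {1,2,3,4,5}
Number of elements in the longest chain: 6


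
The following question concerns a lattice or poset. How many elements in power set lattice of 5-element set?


Power set = 2^n.
2^5 = 32


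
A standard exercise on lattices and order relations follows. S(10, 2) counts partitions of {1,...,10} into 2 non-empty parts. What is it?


S(n,k) = k*S(n-1,k) + S(n-1,k-1).
S(9,2) = 255, S(9,1) = 1
S(10,2) = 2*255 + 1 = 510 + 1
S(10,2) = 511


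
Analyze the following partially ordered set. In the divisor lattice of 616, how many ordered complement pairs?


Complement pair (a,b): a meet b = bottom, a join b = top.
Here: gcd(a,b)=1 and lcm(a,b)=616, i.e. a*b=616 with a,b coprime.
Pairs found: (1,616), (7,88), (8,77), (11,56), ... (4 more)
Total ordered pairs: 8


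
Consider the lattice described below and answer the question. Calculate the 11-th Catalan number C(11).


C(n) = C(2n, n) / (n+1).
C(22, 11) = 705432
C(11) = 705432 / 12 = 58786


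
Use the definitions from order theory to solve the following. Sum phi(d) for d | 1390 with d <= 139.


Divisors of 1390 up to 139: [1, 2, 5, 10, 139]
phi values: [1, 1, 4, 4, 138]
Sum = 148


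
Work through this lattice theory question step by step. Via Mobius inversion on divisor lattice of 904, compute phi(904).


phi(n) = n * prod_{p|n} (1 - 1/p).
Prime divisors of 904: [2, 113]
phi(904) = 904 * (1 - 1/2) * (1 - 1/113)
phi(904) = 448


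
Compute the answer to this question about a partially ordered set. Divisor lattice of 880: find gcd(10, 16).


In a divisor lattice, meet = gcd (greatest common divisor).
By Euclidean algorithm or factoring: gcd(10,16) = 2


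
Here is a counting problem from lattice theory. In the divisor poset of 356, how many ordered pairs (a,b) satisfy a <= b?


The order relation is {(a,b) : a <= b}, reflexive so it includes (a,a).
Examples: (1,1), (1,178), (1,2), (1,356), (1,4), ...
Total ordered pairs: 18


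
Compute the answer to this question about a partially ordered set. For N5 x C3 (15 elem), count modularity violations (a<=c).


Modular law: if a <= c then a v (b ^ c) = (a v b) ^ c.
Check all triples (a,b,c) with a <= c among 15 elements.
  e.g. a=(a,0), b=(c,0), c=(b,0): lhs=(a,0) != rhs=(b,0)
  e.g. a=(a,0), b=(c,1), c=(b,0): lhs=(a,0) != rhs=(b,0)
Total violating triples: 18


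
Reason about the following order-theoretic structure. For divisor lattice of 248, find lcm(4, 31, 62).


In a divisor lattice, join = lcm (least common multiple).
Compute lcm iteratively: start with first element, then lcm(current, next).
Elements: [4, 31, 62]
lcm(4,31) = 124
lcm(124,62) = 124
Final lcm = 124


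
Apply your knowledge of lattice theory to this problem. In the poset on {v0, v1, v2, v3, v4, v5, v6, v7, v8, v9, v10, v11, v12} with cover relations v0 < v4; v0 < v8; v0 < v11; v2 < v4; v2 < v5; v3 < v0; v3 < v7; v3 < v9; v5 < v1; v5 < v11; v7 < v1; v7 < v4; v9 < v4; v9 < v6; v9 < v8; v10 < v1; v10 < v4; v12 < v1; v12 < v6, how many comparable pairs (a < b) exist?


A comparable pair {a,b} has a < b or b < a in the order.
Count unordered pairs where one element is strictly below the other.
Examples: {v0,v3}, {v0,v4}, {v0,v8}, {v0,v11}, ...
Total comparable pairs: 26


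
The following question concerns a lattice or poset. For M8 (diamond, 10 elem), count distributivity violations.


Distributive law: a ^ (b v c) = (a ^ b) v (a ^ c).
Check all 10^3 = 1000 ordered triples (a,b,c).
  e.g. a=a1, b=a2, c=a3: lhs=a1 != rhs=0
  e.g. a=a1, b=a2, c=a4: lhs=a1 != rhs=0
Total violating triples: 336


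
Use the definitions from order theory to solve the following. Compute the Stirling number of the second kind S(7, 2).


S(n,k) = k*S(n-1,k) + S(n-1,k-1).
S(6,2) = 31, S(6,1) = 1
S(7,2) = 2*31 + 1 = 62 + 1
S(7,2) = 63


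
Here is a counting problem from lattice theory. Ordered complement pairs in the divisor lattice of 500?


Complement pair (a,b): a meet b = bottom, a join b = top.
Here: gcd(a,b)=1 and lcm(a,b)=500, i.e. a*b=500 with a,b coprime.
Pairs found: (1,500), (4,125), (125,4), (500,1)
Total ordered pairs: 4


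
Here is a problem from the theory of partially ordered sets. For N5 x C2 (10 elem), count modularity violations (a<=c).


Modular law: if a <= c then a v (b ^ c) = (a v b) ^ c.
Check all triples (a,b,c) with a <= c among 10 elements.
  e.g. a=(a,0), b=(c,0), c=(b,0): lhs=(a,0) != rhs=(b,0)
  e.g. a=(a,0), b=(c,1), c=(b,0): lhs=(a,0) != rhs=(b,0)
Total violating triples: 6


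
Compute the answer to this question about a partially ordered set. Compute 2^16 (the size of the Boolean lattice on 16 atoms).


Power set = 2^n.
2^16 = 65536


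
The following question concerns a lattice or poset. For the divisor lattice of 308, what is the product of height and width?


Height = length of longest chain minus 1; width = size of largest antichain.
A maximum chain: 1 | 11 | 77 | 154 | 308  (height 4).
A maximum antichain: {4, 14, 22, 77}  (width 4).
Product = 4 * 4 = 16


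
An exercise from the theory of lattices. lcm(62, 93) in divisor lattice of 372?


Join=lcm.
gcd(62,93)=31
lcm=186


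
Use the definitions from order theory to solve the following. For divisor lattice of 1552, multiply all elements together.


Divisors of 1552: [1, 2, 4, 8, 16, 97, 194, 388, 776, 1552]
Product = n^(d(n)/2) = 1552^(10/2)
Product = 9004478897324032


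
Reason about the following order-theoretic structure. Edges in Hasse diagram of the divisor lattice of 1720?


A cover relation a -< b holds when a < b with no c strictly between.
Cover relations:
  1 -< 2
  1 -< 5
  1 -< 43
  2 -< 4
  2 -< 10
  2 -< 86
  4 -< 8
  4 -< 20
  ...20 more
Total: 28


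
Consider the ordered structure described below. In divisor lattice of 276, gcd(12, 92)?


Meet=gcd.
gcd(12,92)=4


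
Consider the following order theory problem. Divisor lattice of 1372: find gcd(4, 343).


In a divisor lattice, meet = gcd (greatest common divisor).
By Euclidean algorithm or factoring: gcd(4,343) = 1


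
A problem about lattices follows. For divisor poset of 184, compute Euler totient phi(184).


phi(n) = n * prod_{p|n} (1 - 1/p).
Prime divisors of 184: [2, 23]
phi(184) = 184 * (1 - 1/2) * (1 - 1/23)
phi(184) = 88


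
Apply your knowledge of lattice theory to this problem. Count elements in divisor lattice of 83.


Divisors of 83: [1, 83]
Count: 2


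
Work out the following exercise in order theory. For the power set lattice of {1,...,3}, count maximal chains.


A maximal chain goes from the minimum element to a maximal element via cover relations.
Counting all min-to-max paths in the cover graph.
Total maximal chains: 6


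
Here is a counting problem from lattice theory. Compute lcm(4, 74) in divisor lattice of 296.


In a divisor lattice, join = lcm (least common multiple).
gcd(4,74) = 2
lcm(4,74) = 4*74/gcd = 296/2 = 148


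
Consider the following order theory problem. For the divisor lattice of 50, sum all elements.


sigma(n) = sum of divisors.
Divisors of 50: [1, 2, 5, 10, 25, 50]
Sum = 93


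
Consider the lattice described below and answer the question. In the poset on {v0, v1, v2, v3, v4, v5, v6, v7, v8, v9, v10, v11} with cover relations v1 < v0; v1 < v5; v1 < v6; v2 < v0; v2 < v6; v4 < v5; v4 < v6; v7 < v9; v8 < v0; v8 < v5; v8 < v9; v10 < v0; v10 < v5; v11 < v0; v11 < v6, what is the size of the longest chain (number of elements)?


A chain is a totally ordered subset; we count the number of elements in a maximum chain.
Compute, for each element x, the size of the longest chain ending at x:
  v1: 1
  v2: 1
  v3: 1
  v4: 1
  v7: 1
  v8: 1
  ...
A maximum chain: v1 < v0
Number of elements in the longest chain: 2


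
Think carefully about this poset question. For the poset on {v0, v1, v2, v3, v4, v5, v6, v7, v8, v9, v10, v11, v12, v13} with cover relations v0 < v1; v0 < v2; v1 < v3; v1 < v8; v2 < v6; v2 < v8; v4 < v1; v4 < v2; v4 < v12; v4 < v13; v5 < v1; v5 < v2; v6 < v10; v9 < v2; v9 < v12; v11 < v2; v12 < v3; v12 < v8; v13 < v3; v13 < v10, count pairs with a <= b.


The order relation is {(a,b) : a <= b}, reflexive so it includes (a,a).
Examples: (v0,v0), (v0,v1), (v0,v10), (v0,v2), (v0,v3), ...
Total ordered pairs: 54


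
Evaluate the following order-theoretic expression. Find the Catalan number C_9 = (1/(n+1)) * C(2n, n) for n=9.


C(n) = C(2n, n) / (n+1).
C(18, 9) = 48620
C(9) = 48620 / 10 = 4862


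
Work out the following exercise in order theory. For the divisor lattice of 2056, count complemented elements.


An element a is complemented if some b has a meet b = bottom, a join b = top.
a is complemented iff gcd(a, n/a)=1, i.e. a is a unitary divisor of 2056.
Complemented elements: 1, 8, 257, 2056
Count: 4


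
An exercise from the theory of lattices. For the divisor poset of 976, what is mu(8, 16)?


In a divisor lattice, mu(a,b) = mu(b/a) where mu is the classical Mobius function.
b/a = 16/8 = 2
Prime factorization of 2: primes [2]
2 is squarefree with 1 prime factor(s), so mu(2) = (-1)^1 = -1


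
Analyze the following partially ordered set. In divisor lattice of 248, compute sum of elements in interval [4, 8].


Interval [4,8] in divisors of 248: [4, 8]
Sum = 12


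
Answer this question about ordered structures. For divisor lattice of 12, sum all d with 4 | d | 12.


Interval [4,12] in divisors of 12: [4, 12]
Sum = 16


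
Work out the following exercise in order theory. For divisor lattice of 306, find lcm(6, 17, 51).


In a divisor lattice, join = lcm (least common multiple).
Compute lcm iteratively: start with first element, then lcm(current, next).
Elements: [6, 17, 51]
lcm(6,17) = 102
lcm(102,51) = 102
Final lcm = 102


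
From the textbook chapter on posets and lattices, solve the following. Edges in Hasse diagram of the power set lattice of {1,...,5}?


A cover relation a -< b holds when a < b with no c strictly between.
Cover relations:
  {} -< {1}
  {} -< {2}
  {} -< {3}
  {} -< {4}
  {} -< {5}
  {1} -< {1,2}
  {1} -< {1,3}
  {1} -< {1,4}
  ...72 more
Total: 80


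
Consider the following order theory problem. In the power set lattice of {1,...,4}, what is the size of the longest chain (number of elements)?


A chain is a totally ordered subset; we count the number of elements in a maximum chain.
Compute, for each element x, the size of the longest chain ending at x:
  {}: 1
  {1}: 2
  {2}: 2
  {3}: 2
  {4}: 2
  {1,2}: 3
  ...
A maximum chain: {} < {1} < {1,2} < {1,2,3} < {1,2,3,4}
Number of elements in the longest chain: 5


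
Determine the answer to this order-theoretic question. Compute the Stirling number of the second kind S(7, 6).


S(n,k) = k*S(n-1,k) + S(n-1,k-1).
S(6,6) = 1, S(6,5) = 15
S(7,6) = 6*1 + 15 = 6 + 15
S(7,6) = 21


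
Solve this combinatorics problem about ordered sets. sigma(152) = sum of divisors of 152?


sigma(n) = sum of divisors.
Divisors of 152: [1, 2, 4, 8, 19, 38, 76, 152]
Sum = 300


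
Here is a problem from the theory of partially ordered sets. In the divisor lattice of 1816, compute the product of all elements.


Divisors of 1816: [1, 2, 4, 8, 227, 454, 908, 1816]
Product = n^(d(n)/2) = 1816^(8/2)
Product = 10875854196736


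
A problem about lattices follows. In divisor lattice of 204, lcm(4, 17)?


Join=lcm.
gcd(4,17)=1
lcm=68


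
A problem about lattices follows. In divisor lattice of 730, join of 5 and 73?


In a divisor lattice, join = lcm (least common multiple).
gcd(5,73) = 1
lcm(5,73) = 5*73/gcd = 365/1 = 365


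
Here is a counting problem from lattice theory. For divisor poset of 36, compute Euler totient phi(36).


phi(n) = n * prod_{p|n} (1 - 1/p).
Prime divisors of 36: [2, 3]
phi(36) = 36 * (1 - 1/2) * (1 - 1/3)
phi(36) = 12


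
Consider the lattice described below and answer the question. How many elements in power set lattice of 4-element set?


Power set = 2^n.
2^4 = 16


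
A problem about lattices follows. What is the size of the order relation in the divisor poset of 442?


The order relation is {(a,b) : a <= b}, reflexive so it includes (a,a).
Examples: (1,1), (1,13), (1,17), (1,2), (1,221), ...
Total ordered pairs: 27


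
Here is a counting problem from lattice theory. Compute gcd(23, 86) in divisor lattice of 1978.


In a divisor lattice, meet = gcd (greatest common divisor).
By Euclidean algorithm or factoring: gcd(23,86) = 1


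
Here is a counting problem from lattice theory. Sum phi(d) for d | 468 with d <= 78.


Divisors of 468 up to 78: [1, 2, 3, 4, 6, 9, 12, 13, 18, 26, 36, 39, 52, 78]
phi values: [1, 1, 2, 2, 2, 6, 4, 12, 6, 12, 12, 24, 24, 24]
Sum = 132


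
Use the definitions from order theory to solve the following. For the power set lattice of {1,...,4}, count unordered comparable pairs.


A comparable pair {a,b} has a < b or b < a in the order.
Count unordered pairs where one element is strictly below the other.
Examples: {{},{1}}, {{},{2}}, {{},{3}}, {{},{4}}, ...
Total comparable pairs: 65


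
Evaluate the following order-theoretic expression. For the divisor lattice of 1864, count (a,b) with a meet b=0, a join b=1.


Complement pair (a,b): a meet b = bottom, a join b = top.
Here: gcd(a,b)=1 and lcm(a,b)=1864, i.e. a*b=1864 with a,b coprime.
Pairs found: (1,1864), (8,233), (233,8), (1864,1)
Total ordered pairs: 4


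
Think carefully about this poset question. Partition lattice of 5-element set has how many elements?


B(n) = number of set partitions of an n-element set.
B(n) satisfies the recurrence: B(n+1) = sum_k C(n,k)*B(k).
B(5) = 52


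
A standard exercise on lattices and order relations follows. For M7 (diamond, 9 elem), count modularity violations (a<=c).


Modular law: if a <= c then a v (b ^ c) = (a v b) ^ c.
Check all triples (a,b,c) with a <= c among 9 elements.
This lattice is modular (diamonds M_m and their chain-products are modular).
Total violating triples: 0


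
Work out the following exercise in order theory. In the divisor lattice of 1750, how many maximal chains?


A maximal chain goes from the minimum element to a maximal element via cover relations.
Counting all min-to-max paths in the cover graph.
Total maximal chains: 20


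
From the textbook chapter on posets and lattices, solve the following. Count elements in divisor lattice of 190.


Divisors of 190: [1, 2, 5, 10, 19, 38, 95, 190]
Count: 8


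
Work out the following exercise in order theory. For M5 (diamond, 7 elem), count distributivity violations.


Distributive law: a ^ (b v c) = (a ^ b) v (a ^ c).
Check all 7^3 = 343 ordered triples (a,b,c).
  e.g. a=a1, b=a2, c=a3: lhs=a1 != rhs=0
  e.g. a=a1, b=a2, c=a4: lhs=a1 != rhs=0
Total violating triples: 60


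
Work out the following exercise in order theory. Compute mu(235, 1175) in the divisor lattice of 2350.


In a divisor lattice, mu(a,b) = mu(b/a) where mu is the classical Mobius function.
b/a = 1175/235 = 5
Prime factorization of 5: primes [5]
5 is squarefree with 1 prime factor(s), so mu(5) = (-1)^1 = -1


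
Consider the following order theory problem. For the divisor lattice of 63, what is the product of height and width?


Height = length of longest chain minus 1; width = size of largest antichain.
A maximum chain: 1 | 7 | 21 | 63  (height 3).
A maximum antichain: {3, 7}  (width 2).
Product = 3 * 2 = 6


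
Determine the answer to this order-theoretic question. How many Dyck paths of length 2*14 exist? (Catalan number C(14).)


C(n) = C(2n, n) / (n+1).
C(28, 14) = 40116600
C(14) = 40116600 / 15 = 2674440


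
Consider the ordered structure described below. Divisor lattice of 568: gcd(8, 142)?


Meet=gcd.
gcd(8,142)=2


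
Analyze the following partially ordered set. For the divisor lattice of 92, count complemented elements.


An element a is complemented if some b has a meet b = bottom, a join b = top.
a is complemented iff gcd(a, n/a)=1, i.e. a is a unitary divisor of 92.
Complemented elements: 1, 4, 23, 92
Count: 4


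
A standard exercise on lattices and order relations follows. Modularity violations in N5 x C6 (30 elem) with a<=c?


Modular law: if a <= c then a v (b ^ c) = (a v b) ^ c.
Check all triples (a,b,c) with a <= c among 30 elements.
  e.g. a=(a,0), b=(c,0), c=(b,0): lhs=(a,0) != rhs=(b,0)
  e.g. a=(a,0), b=(c,1), c=(b,0): lhs=(a,0) != rhs=(b,0)
Total violating triples: 126


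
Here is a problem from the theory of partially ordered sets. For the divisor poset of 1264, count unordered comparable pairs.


A comparable pair {a,b} has a < b or b < a in the order.
Count unordered pairs where one element is strictly below the other.
Examples: {1,2}, {1,4}, {1,8}, {1,16}, ...
Total comparable pairs: 35


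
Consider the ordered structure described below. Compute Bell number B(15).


B(n) = number of set partitions of an n-element set.
B(n) satisfies the recurrence: B(n+1) = sum_k C(n,k)*B(k).
B(15) = 1382958545


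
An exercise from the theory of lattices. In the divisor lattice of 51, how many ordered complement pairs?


Complement pair (a,b): a meet b = bottom, a join b = top.
Here: gcd(a,b)=1 and lcm(a,b)=51, i.e. a*b=51 with a,b coprime.
Pairs found: (1,51), (3,17), (17,3), (51,1)
Total ordered pairs: 4


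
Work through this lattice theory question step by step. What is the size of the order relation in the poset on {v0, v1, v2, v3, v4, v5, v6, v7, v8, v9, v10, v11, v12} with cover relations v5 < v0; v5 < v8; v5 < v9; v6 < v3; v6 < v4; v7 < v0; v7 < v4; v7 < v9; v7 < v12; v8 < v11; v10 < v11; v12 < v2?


The order relation is {(a,b) : a <= b}, reflexive so it includes (a,a).
Examples: (v0,v0), (v1,v1), (v10,v10), (v10,v11), (v11,v11), ...
Total ordered pairs: 27


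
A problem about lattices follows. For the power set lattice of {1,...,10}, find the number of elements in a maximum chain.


A chain is a totally ordered subset; we count the number of elements in a maximum chain.
Compute, for each element x, the size of the longest chain ending at x:
  {}: 1
  {1}: 2
  {2}: 2
  {3}: 2
  {4}: 2
  {5}: 2
  ...
A maximum chain: {} < {1} < {1,2} < {1,2,3} < {1,2,3,4} < {1,2,3,4,5} < {1,2,3,4,5,6} < {1,2,3,4,5,6,7} < {1,2,3,4,5,6,7,8} < {1,2,3,4,5,6,7,8,9} < {1,2,3,4,5,6,7,8,9,10}
Number of elements in the longest chain: 11


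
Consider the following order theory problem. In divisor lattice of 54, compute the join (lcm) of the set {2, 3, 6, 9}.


In a divisor lattice, join = lcm (least common multiple).
Compute lcm iteratively: start with first element, then lcm(current, next).
Elements: [2, 3, 6, 9]
lcm(2,3) = 6
lcm(6,6) = 6
lcm(6,9) = 18
Final lcm = 18


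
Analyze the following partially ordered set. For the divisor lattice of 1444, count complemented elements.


An element a is complemented if some b has a meet b = bottom, a join b = top.
a is complemented iff gcd(a, n/a)=1, i.e. a is a unitary divisor of 1444.
Complemented elements: 1, 4, 361, 1444
Count: 4


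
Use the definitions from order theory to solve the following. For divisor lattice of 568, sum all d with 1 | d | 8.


Interval [1,8] in divisors of 568: [1, 2, 4, 8]
Sum = 15


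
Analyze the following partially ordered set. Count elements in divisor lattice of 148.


Divisors of 148: [1, 2, 4, 37, 74, 148]
Count: 6


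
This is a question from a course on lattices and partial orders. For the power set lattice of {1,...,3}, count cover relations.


A cover relation a -< b holds when a < b with no c strictly between.
Cover relations:
  {} -< {1}
  {} -< {2}
  {} -< {3}
  {1} -< {1,2}
  {1} -< {1,3}
  {2} -< {1,2}
  {2} -< {2,3}
  {3} -< {1,3}
  ...4 more
Total: 12


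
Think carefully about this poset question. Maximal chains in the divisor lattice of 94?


A maximal chain goes from the minimum element to a maximal element via cover relations.
Counting all min-to-max paths in the cover graph.
Total maximal chains: 2


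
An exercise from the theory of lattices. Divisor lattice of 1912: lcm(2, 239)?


Join=lcm.
gcd(2,239)=1
lcm=478


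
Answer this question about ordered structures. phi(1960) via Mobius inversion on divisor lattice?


phi(n) = n * prod_{p|n} (1 - 1/p).
Prime divisors of 1960: [2, 5, 7]
phi(1960) = 1960 * (1 - 1/2) * (1 - 1/5) * (1 - 1/7)
phi(1960) = 672


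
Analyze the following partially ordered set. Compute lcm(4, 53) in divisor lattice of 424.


In a divisor lattice, join = lcm (least common multiple).
gcd(4,53) = 1
lcm(4,53) = 4*53/gcd = 212/1 = 212


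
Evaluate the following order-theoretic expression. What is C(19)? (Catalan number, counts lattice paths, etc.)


C(n) = C(2n, n) / (n+1).
C(38, 19) = 35345263800
C(19) = 35345263800 / 20 = 1767263190


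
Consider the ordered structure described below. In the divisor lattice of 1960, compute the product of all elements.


Divisors of 1960: [1, 2, 4, 5, 7, 8, 10, 14, 20, 28, 35, 40, 49, 56, 70, 98, 140, 196, 245, 280, 392, 490, 980, 1960]
Product = n^(d(n)/2) = 1960^(24/2)
Product = 3214199700417740936751087616000000000000


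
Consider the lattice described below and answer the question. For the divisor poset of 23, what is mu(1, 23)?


In a divisor lattice, mu(a,b) = mu(b/a) where mu is the classical Mobius function.
b/a = 23/1 = 23
Prime factorization of 23: primes [23]
23 is squarefree with 1 prime factor(s), so mu(23) = (-1)^1 = -1


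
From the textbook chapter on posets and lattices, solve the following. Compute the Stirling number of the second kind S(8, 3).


S(n,k) = k*S(n-1,k) + S(n-1,k-1).
S(7,3) = 301, S(7,2) = 63
S(8,3) = 3*301 + 63 = 903 + 63
S(8,3) = 966


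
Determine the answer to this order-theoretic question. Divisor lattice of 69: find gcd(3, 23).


In a divisor lattice, meet = gcd (greatest common divisor).
By Euclidean algorithm or factoring: gcd(3,23) = 1
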